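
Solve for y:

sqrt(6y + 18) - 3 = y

y = -3 or y = 3

Isolate the radical: sqrt(6y + 18) = y + 3.
Square both sides: 6y + 18 = (y + 3)^2.
Expand and rearrange: y^2 - 9 = 0.
Solving gives y = 3 or y = -3.
Check each candidate in the original equation:
  y = 3: sqrt(36) = 6, while y + 3 = 6 — valid.
  y = -3: sqrt(0) = 0, while y + 3 = 0 — valid.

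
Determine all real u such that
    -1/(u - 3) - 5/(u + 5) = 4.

u = -6.2846 or u = 2.7846

Multiply both sides by (u - 3)(u + 5):
-(u + 5) - 5(u - 3) = 4(u - 3)(u + 5).
Expand and collect terms: 4u² + 14u - 70 = 0.
By the quadratic formula, u = (-14 ± √1316) / 8, so u ≈ 2.7846 or u ≈ -6.2846.
Neither value makes a denominator zero (u ≠ 3, u ≠ -5), so both are valid.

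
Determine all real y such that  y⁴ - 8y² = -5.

y = -2.7049 or y = -0.8267 or y = 0.8267 or y = 2.7049

Let u = y². The equation becomes u² - 8u + 5 = 0.
By the quadratic formula, u = √(11) + 4 or u = 4 - √(11).
y² = √(11) + 4 gives y = ±√(√(11) + 4) ≈ ±2.7049.
y² = 4 - √(11) gives y = ±√(4 - √(11)) ≈ ±0.8267.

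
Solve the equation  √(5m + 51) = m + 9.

m = -3

Square both sides: 5m + 51 = (m + 9)².
Expand and rearrange: m² + 13m + 30 = 0.
Solving gives m = -3 or m = -10.
Check each candidate in the original equation:
  m = -3: √(36) = 6, while m + 9 = 6 — valid.
  m = -10: √(1) = 1, while m + 9 = -1 — extraneous.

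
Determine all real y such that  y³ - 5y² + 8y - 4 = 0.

Possible rational roots are divisors of -4. Testing y = 1 gives 0, so (y - 1) is a factor.
Divide: y³ - 5y² + 8y - 4 = (y - 1)(y² - 4y + 4).
The quadratic has the repeated root y = 2.

y = 1 or y = 2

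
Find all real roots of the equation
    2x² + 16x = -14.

x = -7 or x = -1

Bring every term to one side: 2x² + 16x + 14 = 0.
Factor: 2(x + 1)(x + 7) = 0.
So x = -1 or x = -7.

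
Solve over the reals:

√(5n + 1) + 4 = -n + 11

Isolate the radical: √(5n + 1) = -n + 7.
Square both sides: 5n + 1 = (-n + 7)².
Expand and rearrange: n² - 19n + 48 = 0.
Solving gives n = 16 or n = 3.
Check each candidate in the original equation:
  n = 16: √(81) = 9, while -n + 7 = -9 — extraneous.
  n = 3: √(16) = 4, while -n + 7 = 4 — valid.

n = 3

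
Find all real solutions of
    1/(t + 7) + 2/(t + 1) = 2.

t = -6.576 or t = 0.076

Multiply both sides by (t + 7)(t + 1):
(t + 1) + 2(t + 7) = 2(t + 7)(t + 1).
Expand and collect terms: 2t^2 + 13t - 1 = 0.
By the quadratic formula, t = (-13 +/- sqrt(177)) / 4, so t ~= 0.076 or t ~= -6.576.
Neither value makes a denominator zero (t != -7, t != -1), so both are valid.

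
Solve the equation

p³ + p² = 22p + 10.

p = -5 or p = -0.4495 or p = 4.4495

Rearrange: p³ + p² - 22p - 10 = 0.
Possible rational roots are divisors of -10. Testing p = -5 gives 0, so (p + 5) is a factor.
Divide: p³ + p² - 22p - 10 = (p + 5)(p² - 4p - 2).
Apply the quadratic formula to p² - 4p - 2 = 0: p = (4 ± √24)/2, i.e. p ≈ 4.4495 or p ≈ -0.4495.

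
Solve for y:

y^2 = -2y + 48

y = -8 or y = 6

Bring every term to one side: y^2 + 2y - 48 = 0.
Factor: (y + 8)(y - 6) = 0.
So y = -8 or y = 6.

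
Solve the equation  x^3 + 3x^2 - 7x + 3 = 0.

Possible rational roots are divisors of 3. Testing x = 1 gives 0, so (x - 1) is a factor.
Divide: x^3 + 3x^2 - 7x + 3 = (x - 1)(x^2 + 4x - 3).
Apply the quadratic formula to x^2 + 4x - 3 = 0: x = (-4 +/- sqrt(28))/2, i.e. x ~= 0.6458 or x ~= -4.6458.

x = -4.6458 or x = 0.6458 or x = 1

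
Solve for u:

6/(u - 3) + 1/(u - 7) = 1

u = 6 or u = 11

Multiply both sides by (u - 3)(u - 7):
6(u - 7) + (u - 3) = (u - 3)(u - 7).
Expand and collect terms: u^2 - 17u + 66 = 0.
Factor or apply the quadratic formula: u = 11 or u = 6.
Neither value makes a denominator zero (u != 3, u != 7), so both are valid.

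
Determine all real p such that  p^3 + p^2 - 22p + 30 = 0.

Possible rational roots are divisors of 30. Testing p = 3 gives 0, so (p - 3) is a factor.
Divide: p^3 + p^2 - 22p + 30 = (p - 3)(p^2 + 4p - 10).
Apply the quadratic formula to p^2 + 4p - 10 = 0: p = (-4 +/- sqrt(56))/2, i.e. p ~= 1.7417 or p ~= -5.7417.

p = -5.7417 or p = 1.7417 or p = 3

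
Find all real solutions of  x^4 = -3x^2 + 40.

x = -2.2361 or x = 2.2361

Let u = x^2. The equation becomes u^2 + 3u - 40 = 0.
Factor: (u + 8)(u - 5) = 0, so u = -8 or u = 5.
x^2 = -8 < 0 has no real solution.
x^2 = 5 gives x = +/-sqrt(5) ~= +/-2.2361.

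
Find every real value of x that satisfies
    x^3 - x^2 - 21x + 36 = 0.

x = -4.8541 or x = 1.8541 or x = 4

Possible rational roots are divisors of 36. Testing x = 4 gives 0, so (x - 4) is a factor.
Divide: x^3 - x^2 - 21x + 36 = (x - 4)(x^2 + 3x - 9).
Apply the quadratic formula to x^2 + 3x - 9 = 0: x = (-3 +/- sqrt(45))/2, i.e. x ~= 1.8541 or x ~= -4.8541.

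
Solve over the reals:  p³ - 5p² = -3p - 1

p = -0.2361 or p = 1 or p = 4.2361

Rearrange: p³ - 5p² + 3p + 1 = 0.
Possible rational roots are divisors of 1. Testing p = 1 gives 0, so (p - 1) is a factor.
Divide: p³ - 5p² + 3p + 1 = (p - 1)(p² - 4p - 1).
Apply the quadratic formula to p² - 4p - 1 = 0: p = (4 ± √20)/2, i.e. p ≈ 4.2361 or p ≈ -0.2361.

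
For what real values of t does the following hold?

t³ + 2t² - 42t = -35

t = -7.8875 or t = 0.8875 or t = 5

Rearrange: t³ + 2t² - 42t + 35 = 0.
Possible rational roots are divisors of 35. Testing t = 5 gives 0, so (t - 5) is a factor.
Divide: t³ + 2t² - 42t + 35 = (t - 5)(t² + 7t - 7).
Apply the quadratic formula to t² + 7t - 7 = 0: t = (-7 ± √77)/2, i.e. t ≈ 0.8875 or t ≈ -7.8875.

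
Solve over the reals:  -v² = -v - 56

v = -7 or v = 8

Bring every term to one side: -v² + v + 56 = 0.
Factor: -1(v + 7)(v - 8) = 0.
So v = -7 or v = 8.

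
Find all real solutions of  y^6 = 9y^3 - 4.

y = 0.7769 or y = 2.0433

Let u = y^3. The equation becomes u^2 - 9u + 4 = 0.
By the quadratic formula, u = sqrt(65)/2 + 9/2 or u = 9/2 - sqrt(65)/2.
y^3 = sqrt(65)/2 + 9/2 gives y = (sqrt(65)/2 + 9/2)^(1/3) ~= 2.0433.
y^3 = 9/2 - sqrt(65)/2 gives y = (9/2 - sqrt(65)/2)^(1/3) ~= 0.7769.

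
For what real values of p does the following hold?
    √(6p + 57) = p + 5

Square both sides: 6p + 57 = (p + 5)².
Expand and rearrange: p² + 4p - 32 = 0.
Solving gives p = 4 or p = -8.
Check each candidate in the original equation:
  p = 4: √(81) = 9, while p + 5 = 9 — valid.
  p = -8: √(9) = 3, while p + 5 = -3 — extraneous.

p = 4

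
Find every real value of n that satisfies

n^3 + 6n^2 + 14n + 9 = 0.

n = -1

Possible rational roots are divisors of 9. Testing n = -1 gives 0, so (n + 1) is a factor.
Divide: n^3 + 6n^2 + 14n + 9 = (n + 1)(n^2 + 5n + 9).
The quadratic n^2 + 5n + 9 has discriminant -11 < 0, so no further real roots.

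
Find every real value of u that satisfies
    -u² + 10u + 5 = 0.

u = -0.4772 or u = 10.4772

Discriminant: (10)² − 4·(-1)·5 = 120.
Quadratic formula: u = (-10 ± √120) / (-2).
So u = 5 - √(30) ≈ -0.4772 or u = 5 + √(30) ≈ 10.4772.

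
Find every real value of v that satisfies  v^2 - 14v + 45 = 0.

Factor: (v - 9)(v - 5) = 0.
So v = 9 or v = 5.

v = 5 or v = 9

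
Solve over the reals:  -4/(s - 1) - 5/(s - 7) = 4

s = -0.2097 or s = 5.9597

Multiply both sides by (s - 1)(s - 7):
-4(s - 7) - 5(s - 1) = 4(s - 1)(s - 7).
Expand and collect terms: 4s^2 - 23s - 5 = 0.
By the quadratic formula, s = (23 +/- sqrt(609)) / 8, so s ~= 5.9597 or s ~= -0.2097.
Neither value makes a denominator zero (s != 1, s != 7), so both are valid.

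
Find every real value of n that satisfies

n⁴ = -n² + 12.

Let u = n². The equation becomes u² + u - 12 = 0.
Factor: (u - 3)(u + 4) = 0, so u = 3 or u = -4.
n² = 3 gives n = ±√(3) ≈ ±1.7321.
n² = -4 < 0 has no real solution.

n = -1.7321 or n = 1.7321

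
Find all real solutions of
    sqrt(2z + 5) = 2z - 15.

z = 10

Square both sides: 2z + 5 = (2z - 15)^2.
Expand and rearrange: 4z^2 - 62z + 220 = 0.
Solving gives z = 10 or z = 5.5.
Check each candidate in the original equation:
  z = 10: sqrt(25) = 5, while 2z - 15 = 5 — valid.
  z = 5.5: sqrt(16) = 4, while 2z - 15 = -4 — extraneous.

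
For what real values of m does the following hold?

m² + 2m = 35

m = -7 or m = 5

Bring every term to one side: m² + 2m - 35 = 0.
Factor: (m - 5)(m + 7) = 0.
So m = 5 or m = -7.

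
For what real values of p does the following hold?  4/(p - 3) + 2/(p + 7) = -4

p = -7.5523 or p = 2.0523

Multiply both sides by (p - 3)(p + 7):
4(p + 7) + 2(p - 3) = -4(p - 3)(p + 7).
Expand and collect terms: -4p² - 22p + 62 = 0.
By the quadratic formula, p = (22 ± √1476) / -8, so p ≈ -7.5523 or p ≈ 2.0523.
Neither value makes a denominator zero (p ≠ 3, p ≠ -7), so both are valid.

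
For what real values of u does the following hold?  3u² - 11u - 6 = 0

u = -0.4821 or u = 4.1487

Discriminant: (-11)² − 4·3·(-6) = 193.
Quadratic formula: u = (11 ± √193) / 6.
So u = 11/6 + √(193)/6 ≈ 4.1487 or u = 11/6 - √(193)/6 ≈ -0.4821.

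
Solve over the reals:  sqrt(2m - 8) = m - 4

Square both sides: 2m - 8 = (m - 4)^2.
Expand and rearrange: m^2 - 10m + 24 = 0.
Solving gives m = 6 or m = 4.
Check each candidate in the original equation:
  m = 6: sqrt(4) = 2, while m - 4 = 2 — valid.
  m = 4: sqrt(0) = 0, while m - 4 = 0 — valid.

m = 4 or m = 6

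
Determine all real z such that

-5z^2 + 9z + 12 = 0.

Discriminant: (9)^2 - 4*(-5)*12 = 321.
Quadratic formula: z = (-9 +/- sqrt(321)) / (-10).
So z = 9/10 - sqrt(321)/10 ~= -0.8916 or z = 9/10 + sqrt(321)/10 ~= 2.6916.

z = -0.8916 or z = 2.6916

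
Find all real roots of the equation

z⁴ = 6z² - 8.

Let u = z². The equation becomes u² - 6u + 8 = 0.
Factor: (u - 2)(u - 4) = 0, so u = 2 or u = 4.
z² = 2 gives z = ±√(2) ≈ ±1.4142.
z² = 4 gives z = ±2.

z = -2 or z = -1.4142 or z = 1.4142 or z = 2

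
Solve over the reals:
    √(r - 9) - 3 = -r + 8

Isolate the radical: √(r - 9) = -r + 11.
Square both sides: r - 9 = (-r + 11)².
Expand and rearrange: r² - 23r + 130 = 0.
Solving gives r = 13 or r = 10.
Check each candidate in the original equation:
  r = 13: √(4) = 2, while -r + 11 = -2 — extraneous.
  r = 10: √(1) = 1, while -r + 11 = 1 — valid.

r = 10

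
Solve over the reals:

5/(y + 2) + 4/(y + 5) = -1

Multiply both sides by (y + 2)(y + 5):
5(y + 5) + 4(y + 2) = -(y + 2)(y + 5).
Expand and collect terms: -y² - 16y - 43 = 0.
By the quadratic formula, y = (16 ± √84) / -2, so y ≈ -12.5826 or y ≈ -3.4174.
Neither value makes a denominator zero (y ≠ -2, y ≠ -5), so both are valid.

y = -12.5826 or y = -3.4174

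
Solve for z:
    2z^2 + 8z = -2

z = -3.7321 or z = -0.2679

Rearrange to standard form: 2z^2 + 8z + 2 = 0.
Discriminant: (8)^2 - 4*2*2 = 48.
Quadratic formula: z = (-8 +/- sqrt(48)) / 4.
So z = -2 + sqrt(3) ~= -0.2679 or z = -2 - sqrt(3) ~= -3.7321.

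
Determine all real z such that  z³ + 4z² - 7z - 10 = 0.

z = -5 or z = -1 or z = 2

Possible rational roots are divisors of -10. Testing z = -1 gives 0, so (z + 1) is a factor.
Divide: z³ + 4z² - 7z - 10 = (z + 1)(z² + 3z - 10).
Factor the quadratic: z = 2 or z = -5.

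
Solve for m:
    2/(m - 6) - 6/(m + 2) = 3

m = -3.8735 or m = 6.5402

Multiply both sides by (m - 6)(m + 2):
2(m + 2) - 6(m - 6) = 3(m - 6)(m + 2).
Expand and collect terms: 3m^2 - 8m - 76 = 0.
By the quadratic formula, m = (8 +/- sqrt(976)) / 6, so m ~= 6.5402 or m ~= -3.8735.
Neither value makes a denominator zero (m != 6, m != -2), so both are valid.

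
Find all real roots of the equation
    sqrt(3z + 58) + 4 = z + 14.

Isolate the radical: sqrt(3z + 58) = z + 10.
Square both sides: 3z + 58 = (z + 10)^2.
Expand and rearrange: z^2 + 17z + 42 = 0.
Solving gives z = -3 or z = -14.
Check each candidate in the original equation:
  z = -3: sqrt(49) = 7, while z + 10 = 7 — valid.
  z = -14: sqrt(16) = 4, while z + 10 = -4 — extraneous.

z = -3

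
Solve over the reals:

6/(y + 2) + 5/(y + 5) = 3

Multiply both sides by (y + 2)(y + 5):
6(y + 5) + 5(y + 2) = 3(y + 2)(y + 5).
Expand and collect terms: 3y² + 10y - 10 = 0.
By the quadratic formula, y = (-10 ± √220) / 6, so y ≈ 0.8054 or y ≈ -4.1387.
Neither value makes a denominator zero (y ≠ -2, y ≠ -5), so both are valid.

y = -4.1387 or y = 0.8054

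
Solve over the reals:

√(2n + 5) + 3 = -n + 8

n = 2

Isolate the radical: √(2n + 5) = -n + 5.
Square both sides: 2n + 5 = (-n + 5)².
Expand and rearrange: n² - 12n + 20 = 0.
Solving gives n = 10 or n = 2.
Check each candidate in the original equation:
  n = 10: √(25) = 5, while -n + 5 = -5 — extraneous.
  n = 2: √(9) = 3, while -n + 5 = 3 — valid.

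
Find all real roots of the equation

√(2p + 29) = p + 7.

p = -2

Square both sides: 2p + 29 = (p + 7)².
Expand and rearrange: p² + 12p + 20 = 0.
Solving gives p = -2 or p = -10.
Check each candidate in the original equation:
  p = -2: √(25) = 5, while p + 7 = 5 — valid.
  p = -10: √(9) = 3, while p + 7 = -3 — extraneous.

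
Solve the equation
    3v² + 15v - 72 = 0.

v = -8 or v = 3

Factor: 3(v + 8)(v - 3) = 0.
So v = -8 or v = 3.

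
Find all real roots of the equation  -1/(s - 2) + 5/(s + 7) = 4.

Multiply both sides by (s - 2)(s + 7):
-(s + 7) + 5(s - 2) = 4(s - 2)(s + 7).
Expand and collect terms: 4s² + 16s - 39 = 0.
By the quadratic formula, s = (-16 ± √880) / 8, so s ≈ 1.7081 or s ≈ -5.7081.
Neither value makes a denominator zero (s ≠ 2, s ≠ -7), so both are valid.

s = -5.7081 or s = 1.7081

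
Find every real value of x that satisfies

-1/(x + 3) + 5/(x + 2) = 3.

Multiply both sides by (x + 3)(x + 2):
-(x + 2) + 5(x + 3) = 3(x + 3)(x + 2).
Expand and collect terms: 3x² + 11x + 5 = 0.
By the quadratic formula, x = (-11 ± √61) / 6, so x ≈ -0.5316 or x ≈ -3.135.
Neither value makes a denominator zero (x ≠ -3, x ≠ -2), so both are valid.

x = -3.135 or x = -0.5316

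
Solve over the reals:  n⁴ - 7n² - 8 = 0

Let u = n². The equation becomes u² - 7u - 8 = 0.
Factor: (u - 8)(u + 1) = 0, so u = 8 or u = -1.
n² = 8 gives n = ±2·√(2) ≈ ±2.8284.
n² = -1 < 0 has no real solution.

n = -2.8284 or n = 2.8284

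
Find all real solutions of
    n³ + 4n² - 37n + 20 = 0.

Possible rational roots are divisors of 20. Testing n = 4 gives 0, so (n - 4) is a factor.
Divide: n³ + 4n² - 37n + 20 = (n - 4)(n² + 8n - 5).
Apply the quadratic formula to n² + 8n - 5 = 0: n = (-8 ± √84)/2, i.e. n ≈ 0.5826 or n ≈ -8.5826.

n = -8.5826 or n = 0.5826 or n = 4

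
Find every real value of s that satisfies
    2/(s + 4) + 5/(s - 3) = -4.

Multiply both sides by (s + 4)(s - 3):
2(s - 3) + 5(s + 4) = -4(s + 4)(s - 3).
Expand and collect terms: -4s^2 - 11s + 34 = 0.
By the quadratic formula, s = (11 +/- sqrt(665)) / -8, so s ~= -4.5984 or s ~= 1.8484.
Neither value makes a denominator zero (s != -4, s != 3), so both are valid.

s = -4.5984 or s = 1.8484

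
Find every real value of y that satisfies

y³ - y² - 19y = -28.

Rearrange: y³ - y² - 19y + 28 = 0.
Possible rational roots are divisors of 28. Testing y = 4 gives 0, so (y - 4) is a factor.
Divide: y³ - y² - 19y + 28 = (y - 4)(y² + 3y - 7).
Apply the quadratic formula to y² + 3y - 7 = 0: y = (-3 ± √37)/2, i.e. y ≈ 1.5414 or y ≈ -4.5414.

y = -4.5414 or y = 1.5414 or y = 4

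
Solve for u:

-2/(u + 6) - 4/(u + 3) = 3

Multiply both sides by (u + 6)(u + 3):
-2(u + 3) - 4(u + 6) = 3(u + 6)(u + 3).
Expand and collect terms: 3u² + 33u + 84 = 0.
Factor or apply the quadratic formula: u = -4 or u = -7.
Neither value makes a denominator zero (u ≠ -6, u ≠ -3), so both are valid.

u = -7 or u = -4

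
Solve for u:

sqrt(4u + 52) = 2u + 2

u = 3

Square both sides: 4u + 52 = (2u + 2)^2.
Expand and rearrange: 4u^2 + 4u - 48 = 0.
Solving gives u = 3 or u = -4.
Check each candidate in the original equation:
  u = 3: sqrt(64) = 8, while 2u + 2 = 8 — valid.
  u = -4: sqrt(36) = 6, while 2u + 2 = -6 — extraneous.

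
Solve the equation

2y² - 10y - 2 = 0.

y = -0.1926 or y = 5.1926

Discriminant: (-10)² − 4·2·(-2) = 116.
Quadratic formula: y = (10 ± √116) / 4.
So y = 5/2 + √(29)/2 ≈ 5.1926 or y = 5/2 - √(29)/2 ≈ -0.1926.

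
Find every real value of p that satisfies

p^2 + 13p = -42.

p = -7 or p = -6

Bring every term to one side: p^2 + 13p + 42 = 0.
Factor: (p + 7)(p + 6) = 0.
So p = -7 or p = -6.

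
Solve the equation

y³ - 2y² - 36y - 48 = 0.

Possible rational roots are divisors of -48. Testing y = -4 gives 0, so (y + 4) is a factor.
Divide: y³ - 2y² - 36y - 48 = (y + 4)(y² - 6y - 12).
Apply the quadratic formula to y² - 6y - 12 = 0: y = (6 ± √84)/2, i.e. y ≈ 7.5826 or y ≈ -1.5826.

y = -4 or y = -1.5826 or y = 7.5826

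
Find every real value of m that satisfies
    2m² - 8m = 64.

m = -4 or m = 8

Bring every term to one side: 2m² - 8m - 64 = 0.
Factor: 2(m + 4)(m - 8) = 0.
So m = -4 or m = 8.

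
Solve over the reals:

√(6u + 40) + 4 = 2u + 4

Isolate the radical: √(6u + 40) = 2u.
Square both sides: 6u + 40 = (2u)².
Expand and rearrange: 4u² - 6u - 40 = 0.
Solving gives u = 4 or u = -2.5.
Check each candidate in the original equation:
  u = 4: √(64) = 8, while 2u = 8 — valid.
  u = -2.5: √(25) = 5, while 2u = -5 — extraneous.

u = 4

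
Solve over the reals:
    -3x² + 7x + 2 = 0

Discriminant: (7)² − 4·(-3)·2 = 73.
Quadratic formula: x = (-7 ± √73) / (-6).
So x = 7/6 - √(73)/6 ≈ -0.2573 or x = 7/6 + √(73)/6 ≈ 2.5907.

x = -0.2573 or x = 2.5907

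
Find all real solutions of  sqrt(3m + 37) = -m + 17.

Square both sides: 3m + 37 = (-m + 17)^2.
Expand and rearrange: m^2 - 37m + 252 = 0.
Solving gives m = 28 or m = 9.
Check each candidate in the original equation:
  m = 28: sqrt(121) = 11, while -m + 17 = -11 — extraneous.
  m = 9: sqrt(64) = 8, while -m + 17 = 8 — valid.

m = 9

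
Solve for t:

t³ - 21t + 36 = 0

Possible rational roots are divisors of 36. Testing t = 3 gives 0, so (t - 3) is a factor.
Divide: t³ - 21t + 36 = (t - 3)(t² + 3t - 12).
Apply the quadratic formula to t² + 3t - 12 = 0: t = (-3 ± √57)/2, i.e. t ≈ 2.2749 or t ≈ -5.2749.

t = -5.2749 or t = 2.2749 or t = 3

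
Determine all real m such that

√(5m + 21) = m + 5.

m = -4 or m = -1

Square both sides: 5m + 21 = (m + 5)².
Expand and rearrange: m² + 5m + 4 = 0.
Solving gives m = -1 or m = -4.
Check each candidate in the original equation:
  m = -1: √(16) = 4, while m + 5 = 4 — valid.
  m = -4: √(1) = 1, while m + 5 = 1 — valid.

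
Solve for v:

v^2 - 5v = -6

Bring every term to one side: v^2 - 5v + 6 = 0.
Factor: (v - 2)(v - 3) = 0.
So v = 2 or v = 3.

v = 2 or v = 3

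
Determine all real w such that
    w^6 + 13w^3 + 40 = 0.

w = -2 or w = -1.71

Let u = w^3. The equation becomes u^2 + 13u + 40 = 0.
Factor: (u + 8)(u + 5) = 0, so u = -8 or u = -5.
w^3 = -8 gives w = -2.
w^3 = -5 gives w = -(5)^(1/3) ~= -1.71.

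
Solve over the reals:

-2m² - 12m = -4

Rearrange to standard form: -2m² - 12m + 4 = 0.
Discriminant: (-12)² − 4·(-2)·4 = 176.
Quadratic formula: m = (12 ± √176) / (-4).
So m = -√(11) - 3 ≈ -6.3166 or m = -3 + √(11) ≈ 0.3166.

m = -6.3166 or m = 0.3166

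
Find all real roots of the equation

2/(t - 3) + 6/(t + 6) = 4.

Multiply both sides by (t - 3)(t + 6):
2(t + 6) + 6(t - 3) = 4(t - 3)(t + 6).
Expand and collect terms: 4t² + 4t - 66 = 0.
By the quadratic formula, t = (-4 ± √1072) / 8, so t ≈ 3.5927 or t ≈ -4.5927.
Neither value makes a denominator zero (t ≠ 3, t ≠ -6), so both are valid.

t = -4.5927 or t = 3.5927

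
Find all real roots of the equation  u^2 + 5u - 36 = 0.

u = -9 or u = 4

Factor: (u - 4)(u + 9) = 0.
So u = 4 or u = -9.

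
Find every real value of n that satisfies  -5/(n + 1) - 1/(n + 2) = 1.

n = -7.1926 or n = -1.8074

Multiply both sides by (n + 1)(n + 2):
-5(n + 2) - (n + 1) = (n + 1)(n + 2).
Expand and collect terms: n^2 + 9n + 13 = 0.
By the quadratic formula, n = (-9 +/- sqrt(29)) / 2, so n ~= -1.8074 or n ~= -7.1926.
Neither value makes a denominator zero (n != -1, n != -2), so both are valid.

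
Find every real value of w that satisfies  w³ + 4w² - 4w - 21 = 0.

w = -3.1926 or w = -3 or w = 2.1926

Possible rational roots are divisors of -21. Testing w = -3 gives 0, so (w + 3) is a factor.
Divide: w³ + 4w² - 4w - 21 = (w + 3)(w² + w - 7).
Apply the quadratic formula to w² + w - 7 = 0: w = (-1 ± √29)/2, i.e. w ≈ 2.1926 or w ≈ -3.1926.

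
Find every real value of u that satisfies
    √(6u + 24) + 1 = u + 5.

u = -4 or u = 2

Isolate the radical: √(6u + 24) = u + 4.
Square both sides: 6u + 24 = (u + 4)².
Expand and rearrange: u² + 2u - 8 = 0.
Solving gives u = 2 or u = -4.
Check each candidate in the original equation:
  u = 2: √(36) = 6, while u + 4 = 6 — valid.
  u = -4: √(0) = 0, while u + 4 = 0 — valid.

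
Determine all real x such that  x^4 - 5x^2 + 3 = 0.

x = -2.0743 or x = -0.835 or x = 0.835 or x = 2.0743

Let u = x^2. The equation becomes u^2 - 5u + 3 = 0.
By the quadratic formula, u = sqrt(13)/2 + 5/2 or u = 5/2 - sqrt(13)/2.
x^2 = sqrt(13)/2 + 5/2 gives x = +/-sqrt(sqrt(13)/2 + 5/2) ~= +/-2.0743.
x^2 = 5/2 - sqrt(13)/2 gives x = +/-sqrt(5/2 - sqrt(13)/2) ~= +/-0.835.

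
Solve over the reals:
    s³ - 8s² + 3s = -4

Rearrange: s³ - 8s² + 3s + 4 = 0.
Possible rational roots are divisors of 4. Testing s = 1 gives 0, so (s - 1) is a factor.
Divide: s³ - 8s² + 3s + 4 = (s - 1)(s² - 7s - 4).
Apply the quadratic formula to s² - 7s - 4 = 0: s = (7 ± √65)/2, i.e. s ≈ 7.5311 or s ≈ -0.5311.

s = -0.5311 or s = 1 or s = 7.5311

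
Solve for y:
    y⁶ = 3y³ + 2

Let u = y³. The equation becomes u² - 3u - 2 = 0.
By the quadratic formula, u = 3/2 + √(17)/2 or u = 3/2 - √(17)/2.
y³ = 3/2 + √(17)/2 gives y = ∛(3/2 + √(17)/2) ≈ 1.5271.
y³ = 3/2 - √(17)/2 gives y = -∛(-3/2 + √(17)/2) ≈ -0.825.

y = -0.825 or y = 1.5271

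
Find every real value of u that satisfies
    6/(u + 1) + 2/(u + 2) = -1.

Multiply both sides by (u + 1)(u + 2):
6(u + 2) + 2(u + 1) = -(u + 1)(u + 2).
Expand and collect terms: -u² - 11u - 16 = 0.
By the quadratic formula, u = (11 ± √57) / -2, so u ≈ -9.2749 or u ≈ -1.7251.
Neither value makes a denominator zero (u ≠ -1, u ≠ -2), so both are valid.

u = -9.2749 or u = -1.7251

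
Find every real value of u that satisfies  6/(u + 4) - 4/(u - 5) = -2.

u = -6.5574 or u = 6.5574

Multiply both sides by (u + 4)(u - 5):
6(u - 5) - 4(u + 4) = -2(u + 4)(u - 5).
Expand and collect terms: -2u² + 86 = 0.
By the quadratic formula, u = (0 ± √688) / -4, so u ≈ -6.5574 or u ≈ 6.5574.
Neither value makes a denominator zero (u ≠ -4, u ≠ 5), so both are valid.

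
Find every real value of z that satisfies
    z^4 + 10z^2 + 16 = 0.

Let u = z^2. The equation becomes u^2 + 10u + 16 = 0.
Factor: (u + 2)(u + 8) = 0, so u = -2 or u = -8.
z^2 = -2 < 0 has no real solution.
z^2 = -8 < 0 has no real solution.

No real solutions.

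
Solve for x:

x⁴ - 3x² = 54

Let u = x². The equation becomes u² - 3u - 54 = 0.
Factor: (u + 6)(u - 9) = 0, so u = -6 or u = 9.
x² = -6 < 0 has no real solution.
x² = 9 gives x = ±3.

x = -3 or x = 3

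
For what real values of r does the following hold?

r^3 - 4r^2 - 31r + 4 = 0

r = -4 or r = 0.127 or r = 7.873

Possible rational roots are divisors of 4. Testing r = -4 gives 0, so (r + 4) is a factor.
Divide: r^3 - 4r^2 - 31r + 4 = (r + 4)(r^2 - 8r + 1).
Apply the quadratic formula to r^2 - 8r + 1 = 0: r = (8 +/- sqrt(60))/2, i.e. r ~= 7.873 or r ~= 0.127.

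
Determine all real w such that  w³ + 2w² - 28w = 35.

Rearrange: w³ + 2w² - 28w - 35 = 0.
Possible rational roots are divisors of -35. Testing w = 5 gives 0, so (w - 5) is a factor.
Divide: w³ + 2w² - 28w - 35 = (w - 5)(w² + 7w + 7).
Apply the quadratic formula to w² + 7w + 7 = 0: w = (-7 ± √21)/2, i.e. w ≈ -1.2087 or w ≈ -5.7913.

w = -5.7913 or w = -1.2087 or w = 5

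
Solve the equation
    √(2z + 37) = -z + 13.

Square both sides: 2z + 37 = (-z + 13)².
Expand and rearrange: z² - 28z + 132 = 0.
Solving gives z = 22 or z = 6.
Check each candidate in the original equation:
  z = 22: √(81) = 9, while -z + 13 = -9 — extraneous.
  z = 6: √(49) = 7, while -z + 13 = 7 — valid.

z = 6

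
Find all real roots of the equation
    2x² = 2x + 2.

x = -0.618 or x = 1.618

Rearrange to standard form: 2x² - 2x - 2 = 0.
Discriminant: (-2)² − 4·2·(-2) = 20.
Quadratic formula: x = (2 ± √20) / 4.
So x = 1/2 + √(5)/2 ≈ 1.618 or x = 1/2 - √(5)/2 ≈ -0.618.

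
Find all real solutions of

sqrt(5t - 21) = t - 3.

Square both sides: 5t - 21 = (t - 3)^2.
Expand and rearrange: t^2 - 11t + 30 = 0.
Solving gives t = 6 or t = 5.
Check each candidate in the original equation:
  t = 6: sqrt(9) = 3, while t - 3 = 3 — valid.
  t = 5: sqrt(4) = 2, while t - 3 = 2 — valid.

t = 5 or t = 6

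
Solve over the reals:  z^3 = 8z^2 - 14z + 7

Rearrange: z^3 - 8z^2 + 14z - 7 = 0.
Possible rational roots are divisors of -7. Testing z = 1 gives 0, so (z - 1) is a factor.
Divide: z^3 - 8z^2 + 14z - 7 = (z - 1)(z^2 - 7z + 7).
Apply the quadratic formula to z^2 - 7z + 7 = 0: z = (7 +/- sqrt(21))/2, i.e. z ~= 5.7913 or z ~= 1.2087.

z = 1 or z = 1.2087 or z = 5.7913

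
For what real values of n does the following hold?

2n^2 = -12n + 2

Rearrange to standard form: 2n^2 + 12n - 2 = 0.
Discriminant: (12)^2 - 4*2*(-2) = 160.
Quadratic formula: n = (-12 +/- sqrt(160)) / 4.
So n = -3 + sqrt(10) ~= 0.1623 or n = -sqrt(10) - 3 ~= -6.1623.

n = -6.1623 or n = 0.1623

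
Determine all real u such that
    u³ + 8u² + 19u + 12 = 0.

u = -4 or u = -3 or u = -1

Possible rational roots are divisors of 12. Testing u = -4 gives 0, so (u + 4) is a factor.
Divide: u³ + 8u² + 19u + 12 = (u + 4)(u² + 4u + 3).
Factor the quadratic: u = -1 or u = -3.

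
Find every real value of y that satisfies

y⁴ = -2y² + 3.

y = -1 or y = 1

Let u = y². The equation becomes u² + 2u - 3 = 0.
Factor: (u + 3)(u - 1) = 0, so u = -3 or u = 1.
y² = -3 < 0 has no real solution.
y² = 1 gives y = ±1.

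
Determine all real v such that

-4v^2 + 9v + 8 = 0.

Discriminant: (9)^2 - 4*(-4)*8 = 209.
Quadratic formula: v = (-9 +/- sqrt(209)) / (-8).
So v = 9/8 - sqrt(209)/8 ~= -0.6821 or v = 9/8 + sqrt(209)/8 ~= 2.9321.

v = -0.6821 or v = 2.9321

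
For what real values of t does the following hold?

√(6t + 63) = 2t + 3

t = 3

Square both sides: 6t + 63 = (2t + 3)².
Expand and rearrange: 4t² + 6t - 54 = 0.
Solving gives t = 3 or t = -4.5.
Check each candidate in the original equation:
  t = 3: √(81) = 9, while 2t + 3 = 9 — valid.
  t = -4.5: √(36) = 6, while 2t + 3 = -6 — extraneous.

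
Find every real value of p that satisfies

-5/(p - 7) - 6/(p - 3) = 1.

Multiply both sides by (p - 7)(p - 3):
-5(p - 3) - 6(p - 7) = (p - 7)(p - 3).
Expand and collect terms: p^2 + p - 36 = 0.
By the quadratic formula, p = (-1 +/- sqrt(145)) / 2, so p ~= 5.5208 or p ~= -6.5208.
Neither value makes a denominator zero (p != 7, p != 3), so both are valid.

p = -6.5208 or p = 5.5208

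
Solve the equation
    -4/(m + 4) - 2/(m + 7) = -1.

m = -6.2749 or m = 1.2749

Multiply both sides by (m + 4)(m + 7):
-4(m + 7) - 2(m + 4) = -(m + 4)(m + 7).
Expand and collect terms: -m² - 5m + 8 = 0.
By the quadratic formula, m = (5 ± √57) / -2, so m ≈ -6.2749 or m ≈ 1.2749.
Neither value makes a denominator zero (m ≠ -4, m ≠ -7), so both are valid.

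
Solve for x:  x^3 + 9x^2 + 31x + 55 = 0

x = -5

Possible rational roots are divisors of 55. Testing x = -5 gives 0, so (x + 5) is a factor.
Divide: x^3 + 9x^2 + 31x + 55 = (x + 5)(x^2 + 4x + 11).
The quadratic x^2 + 4x + 11 has discriminant -28 < 0, so no further real roots.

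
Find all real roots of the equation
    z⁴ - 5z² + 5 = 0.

z = -1.9021 or z = -1.1756 or z = 1.1756 or z = 1.9021

Let u = z². The equation becomes u² - 5u + 5 = 0.
By the quadratic formula, u = √(5)/2 + 5/2 or u = 5/2 - √(5)/2.
z² = √(5)/2 + 5/2 gives z = ±√(√(5)/2 + 5/2) ≈ ±1.9021.
z² = 5/2 - √(5)/2 gives z = ±√(5/2 - √(5)/2) ≈ ±1.1756.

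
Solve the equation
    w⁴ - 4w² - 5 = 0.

w = -2.2361 or w = 2.2361

Let u = w². The equation becomes u² - 4u - 5 = 0.
Factor: (u + 1)(u - 5) = 0, so u = -1 or u = 5.
w² = -1 < 0 has no real solution.
w² = 5 gives w = ±√(5) ≈ ±2.2361.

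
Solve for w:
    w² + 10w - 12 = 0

w = -11.0828 or w = 1.0828

Discriminant: (10)² − 4·1·(-12) = 148.
Quadratic formula: w = (-10 ± √148) / 2.
So w = -5 + √(37) ≈ 1.0828 or w = -√(37) - 5 ≈ -11.0828.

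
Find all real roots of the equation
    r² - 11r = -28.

r = 4 or r = 7

Bring every term to one side: r² - 11r + 28 = 0.
Factor: (r - 4)(r - 7) = 0.
So r = 4 or r = 7.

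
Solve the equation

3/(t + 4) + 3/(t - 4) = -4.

t = -4.8197 or t = 3.3197

Multiply both sides by (t + 4)(t - 4):
3(t - 4) + 3(t + 4) = -4(t + 4)(t - 4).
Expand and collect terms: -4t² - 6t + 64 = 0.
By the quadratic formula, t = (6 ± √1060) / -8, so t ≈ -4.8197 or t ≈ 3.3197.
Neither value makes a denominator zero (t ≠ -4, t ≠ 4), so both are valid.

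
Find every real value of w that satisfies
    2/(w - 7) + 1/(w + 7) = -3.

w = -7.3496 or w = 6.3496

Multiply both sides by (w - 7)(w + 7):
2(w + 7) + (w - 7) = -3(w - 7)(w + 7).
Expand and collect terms: -3w² - 3w + 140 = 0.
By the quadratic formula, w = (3 ± √1689) / -6, so w ≈ -7.3496 or w ≈ 6.3496.
Neither value makes a denominator zero (w ≠ 7, w ≠ -7), so both are valid.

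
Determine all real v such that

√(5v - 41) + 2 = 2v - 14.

v = 8.25 or v = 9

Isolate the radical: √(5v - 41) = 2v - 16.
Square both sides: 5v - 41 = (2v - 16)².
Expand and rearrange: 4v² - 69v + 297 = 0.
Solving gives v = 9 or v = 8.25.
Check each candidate in the original equation:
  v = 9: √(4) = 2, while 2v - 16 = 2 — valid.
  v = 8.25: √(0.25) = 0.5, while 2v - 16 = 0.5 — valid.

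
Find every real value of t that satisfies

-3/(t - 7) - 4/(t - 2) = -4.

Multiply both sides by (t - 7)(t - 2):
-3(t - 2) - 4(t - 7) = -4(t - 7)(t - 2).
Expand and collect terms: -4t² + 43t - 90 = 0.
By the quadratic formula, t = (-43 ± √409) / -8, so t ≈ 2.847 or t ≈ 7.903.
Neither value makes a denominator zero (t ≠ 7, t ≠ 2), so both are valid.

t = 2.847 or t = 7.903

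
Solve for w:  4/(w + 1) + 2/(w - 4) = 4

w = -0.1085 or w = 4.6085

Multiply both sides by (w + 1)(w - 4):
4(w - 4) + 2(w + 1) = 4(w + 1)(w - 4).
Expand and collect terms: 4w^2 - 18w - 2 = 0.
By the quadratic formula, w = (18 +/- sqrt(356)) / 8, so w ~= 4.6085 or w ~= -0.1085.
Neither value makes a denominator zero (w != -1, w != 4), so both are valid.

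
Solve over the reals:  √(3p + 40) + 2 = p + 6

p = 3

Isolate the radical: √(3p + 40) = p + 4.
Square both sides: 3p + 40 = (p + 4)².
Expand and rearrange: p² + 5p - 24 = 0.
Solving gives p = 3 or p = -8.
Check each candidate in the original equation:
  p = 3: √(49) = 7, while p + 4 = 7 — valid.
  p = -8: √(16) = 4, while p + 4 = -4 — extraneous.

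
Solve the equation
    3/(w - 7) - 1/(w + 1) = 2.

Multiply both sides by (w - 7)(w + 1):
3(w + 1) - (w - 7) = 2(w - 7)(w + 1).
Expand and collect terms: 2w^2 - 14w - 24 = 0.
By the quadratic formula, w = (14 +/- sqrt(388)) / 4, so w ~= 8.4244 or w ~= -1.4244.
Neither value makes a denominator zero (w != 7, w != -1), so both are valid.

w = -1.4244 or w = 8.4244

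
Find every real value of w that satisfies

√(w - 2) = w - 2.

Square both sides: w - 2 = (w - 2)².
Expand and rearrange: w² - 5w + 6 = 0.
Solving gives w = 3 or w = 2.
Check each candidate in the original equation:
  w = 3: √(1) = 1, while w - 2 = 1 — valid.
  w = 2: √(0) = 0, while w - 2 = 0 — valid.

w = 2 or w = 3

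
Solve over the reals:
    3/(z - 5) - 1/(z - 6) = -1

z = 2.6972 or z = 6.3028

Multiply both sides by (z - 5)(z - 6):
3(z - 6) - (z - 5) = -(z - 5)(z - 6).
Expand and collect terms: -z^2 + 9z - 17 = 0.
By the quadratic formula, z = (-9 +/- sqrt(13)) / -2, so z ~= 2.6972 or z ~= 6.3028.
Neither value makes a denominator zero (z != 5, z != 6), so both are valid.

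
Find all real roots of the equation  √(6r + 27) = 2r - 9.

Square both sides: 6r + 27 = (2r - 9)².
Expand and rearrange: 4r² - 42r + 54 = 0.
Solving gives r = 9 or r = 1.5.
Check each candidate in the original equation:
  r = 9: √(81) = 9, while 2r - 9 = 9 — valid.
  r = 1.5: √(36) = 6, while 2r - 9 = -6 — extraneous.

r = 9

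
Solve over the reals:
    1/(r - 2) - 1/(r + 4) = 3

Multiply both sides by (r - 2)(r + 4):
(r + 4) - (r - 2) = 3(r - 2)(r + 4).
Expand and collect terms: 3r^2 + 6r - 30 = 0.
By the quadratic formula, r = (-6 +/- sqrt(396)) / 6, so r ~= 2.3166 or r ~= -4.3166.
Neither value makes a denominator zero (r != 2, r != -4), so both are valid.

r = -4.3166 or r = 2.3166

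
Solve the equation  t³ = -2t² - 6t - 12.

t = -2

Rearrange: t³ + 2t² + 6t + 12 = 0.
Possible rational roots are divisors of 12. Testing t = -2 gives 0, so (t + 2) is a factor.
Divide: t³ + 2t² + 6t + 12 = (t + 2)(t² + 6).
The quadratic t² + 6 has discriminant -24 < 0, so no further real roots.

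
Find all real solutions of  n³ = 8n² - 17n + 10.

n = 1 or n = 2 or n = 5

Rearrange: n³ - 8n² + 17n - 10 = 0.
Possible rational roots are divisors of -10. Testing n = 1 gives 0, so (n - 1) is a factor.
Divide: n³ - 8n² + 17n - 10 = (n - 1)(n² - 7n + 10).
Factor the quadratic: n = 5 or n = 2.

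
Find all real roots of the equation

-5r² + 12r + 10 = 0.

r = -0.6547 or r = 3.0547

Discriminant: (12)² − 4·(-5)·10 = 344.
Quadratic formula: r = (-12 ± √344) / (-10).
So r = 6/5 - √(86)/5 ≈ -0.6547 or r = 6/5 + √(86)/5 ≈ 3.0547.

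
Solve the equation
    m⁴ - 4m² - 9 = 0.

m = -2.3676 or m = 2.3676

Let u = m². The equation becomes u² - 4u - 9 = 0.
By the quadratic formula, u = 2 + √(13) or u = 2 - √(13).
m² = 2 + √(13) gives m = ±√(2 + √(13)) ≈ ±2.3676.
m² = 2 - √(13) < 0 has no real solution.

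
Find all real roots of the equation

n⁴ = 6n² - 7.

Let u = n². The equation becomes u² - 6u + 7 = 0.
By the quadratic formula, u = √(2) + 3 or u = 3 - √(2).
n² = √(2) + 3 gives n = ±√(√(2) + 3) ≈ ±2.101.
n² = 3 - √(2) gives n = ±√(3 - √(2)) ≈ ±1.2593.

n = -2.101 or n = -1.2593 or n = 1.2593 or n = 2.101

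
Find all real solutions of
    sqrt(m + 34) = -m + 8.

Square both sides: m + 34 = (-m + 8)^2.
Expand and rearrange: m^2 - 17m + 30 = 0.
Solving gives m = 15 or m = 2.
Check each candidate in the original equation:
  m = 15: sqrt(49) = 7, while -m + 8 = -7 — extraneous.
  m = 2: sqrt(36) = 6, while -m + 8 = 6 — valid.

m = 2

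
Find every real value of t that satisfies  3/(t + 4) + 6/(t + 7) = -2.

t = -10.8423 or t = -4.6577

Multiply both sides by (t + 4)(t + 7):
3(t + 7) + 6(t + 4) = -2(t + 4)(t + 7).
Expand and collect terms: -2t² - 31t - 101 = 0.
By the quadratic formula, t = (31 ± √153) / -4, so t ≈ -10.8423 or t ≈ -4.6577.
Neither value makes a denominator zero (t ≠ -4, t ≠ -7), so both are valid.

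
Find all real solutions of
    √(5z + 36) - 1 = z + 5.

Isolate the radical: √(5z + 36) = z + 6.
Square both sides: 5z + 36 = (z + 6)².
Expand and rearrange: z² + 7z = 0.
Solving gives z = 0 or z = -7.
Check each candidate in the original equation:
  z = 0: √(36) = 6, while z + 6 = 6 — valid.
  z = -7: √(1) = 1, while z + 6 = -1 — extraneous.

z = 0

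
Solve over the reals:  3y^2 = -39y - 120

Bring every term to one side: 3y^2 + 39y + 120 = 0.
Factor: 3(y + 8)(y + 5) = 0.
So y = -8 or y = -5.

y = -8 or y = -5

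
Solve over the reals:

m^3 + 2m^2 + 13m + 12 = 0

Possible rational roots are divisors of 12. Testing m = -1 gives 0, so (m + 1) is a factor.
Divide: m^3 + 2m^2 + 13m + 12 = (m + 1)(m^2 + m + 12).
The quadratic m^2 + m + 12 has discriminant -47 < 0, so no further real roots.

m = -1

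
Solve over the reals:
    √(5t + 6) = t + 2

Square both sides: 5t + 6 = (t + 2)².
Expand and rearrange: t² - t - 2 = 0.
Solving gives t = 2 or t = -1.
Check each candidate in the original equation:
  t = 2: √(16) = 4, while t + 2 = 4 — valid.
  t = -1: √(1) = 1, while t + 2 = 1 — valid.

t = -1 or t = 2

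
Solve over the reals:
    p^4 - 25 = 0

p = -2.2361 or p = 2.2361

Let u = p^2. The equation becomes u^2 - 25 = 0.
Factor: (u - 5)(u + 5) = 0, so u = 5 or u = -5.
p^2 = 5 gives p = +/-sqrt(5) ~= +/-2.2361.
p^2 = -5 < 0 has no real solution.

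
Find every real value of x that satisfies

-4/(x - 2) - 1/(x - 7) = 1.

x = -2.4721 or x = 6.4721

Multiply both sides by (x - 2)(x - 7):
-4(x - 7) - (x - 2) = (x - 2)(x - 7).
Expand and collect terms: x² - 4x - 16 = 0.
By the quadratic formula, x = (4 ± √80) / 2, so x ≈ 6.4721 or x ≈ -2.4721.
Neither value makes a denominator zero (x ≠ 2, x ≠ 7), so both are valid.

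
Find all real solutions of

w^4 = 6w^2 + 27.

Let u = w^2. The equation becomes u^2 - 6u - 27 = 0.
Factor: (u - 9)(u + 3) = 0, so u = 9 or u = -3.
w^2 = 9 gives w = +/-3.
w^2 = -3 < 0 has no real solution.

w = -3 or w = 3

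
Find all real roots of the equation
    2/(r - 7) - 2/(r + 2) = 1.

Multiply both sides by (r - 7)(r + 2):
2(r + 2) - 2(r - 7) = (r - 7)(r + 2).
Expand and collect terms: r^2 - 5r - 32 = 0.
By the quadratic formula, r = (5 +/- sqrt(153)) / 2, so r ~= 8.6847 or r ~= -3.6847.
Neither value makes a denominator zero (r != 7, r != -2), so both are valid.

r = -3.6847 or r = 8.6847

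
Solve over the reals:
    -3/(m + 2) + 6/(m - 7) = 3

Multiply both sides by (m + 2)(m - 7):
-3(m - 7) + 6(m + 2) = 3(m + 2)(m - 7).
Expand and collect terms: 3m^2 - 18m - 75 = 0.
By the quadratic formula, m = (18 +/- sqrt(1224)) / 6, so m ~= 8.831 or m ~= -2.831.
Neither value makes a denominator zero (m != -2, m != 7), so both are valid.

m = -2.831 or m = 8.831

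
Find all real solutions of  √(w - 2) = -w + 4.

w = 3

Square both sides: w - 2 = (-w + 4)².
Expand and rearrange: w² - 9w + 18 = 0.
Solving gives w = 6 or w = 3.
Check each candidate in the original equation:
  w = 6: √(4) = 2, while -w + 4 = -2 — extraneous.
  w = 3: √(1) = 1, while -w + 4 = 1 — valid.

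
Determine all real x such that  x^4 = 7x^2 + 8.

x = -2.8284 or x = 2.8284

Let u = x^2. The equation becomes u^2 - 7u - 8 = 0.
Factor: (u + 1)(u - 8) = 0, so u = -1 or u = 8.
x^2 = -1 < 0 has no real solution.
x^2 = 8 gives x = +/-2*sqrt(2) ~= +/-2.8284.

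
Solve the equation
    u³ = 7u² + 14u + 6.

u = -1 or u = -0.6904 or u = 8.6904

Rearrange: u³ - 7u² - 14u - 6 = 0.
Possible rational roots are divisors of -6. Testing u = -1 gives 0, so (u + 1) is a factor.
Divide: u³ - 7u² - 14u - 6 = (u + 1)(u² - 8u - 6).
Apply the quadratic formula to u² - 8u - 6 = 0: u = (8 ± √88)/2, i.e. u ≈ 8.6904 or u ≈ -0.6904.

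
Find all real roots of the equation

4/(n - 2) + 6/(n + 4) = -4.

n = -5.7231 or n = 1.2231

Multiply both sides by (n - 2)(n + 4):
4(n + 4) + 6(n - 2) = -4(n - 2)(n + 4).
Expand and collect terms: -4n² - 18n + 28 = 0.
By the quadratic formula, n = (18 ± √772) / -8, so n ≈ -5.7231 or n ≈ 1.2231.
Neither value makes a denominator zero (n ≠ 2, n ≠ -4), so both are valid.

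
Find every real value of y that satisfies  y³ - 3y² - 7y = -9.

Rearrange: y³ - 3y² - 7y + 9 = 0.
Possible rational roots are divisors of 9. Testing y = 1 gives 0, so (y - 1) is a factor.
Divide: y³ - 3y² - 7y + 9 = (y - 1)(y² - 2y - 9).
Apply the quadratic formula to y² - 2y - 9 = 0: y = (2 ± √40)/2, i.e. y ≈ 4.1623 or y ≈ -2.1623.

y = -2.1623 or y = 1 or y = 4.1623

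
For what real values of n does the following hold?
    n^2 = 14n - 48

Bring every term to one side: n^2 - 14n + 48 = 0.
Factor: (n - 8)(n - 6) = 0.
So n = 8 or n = 6.

n = 6 or n = 8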